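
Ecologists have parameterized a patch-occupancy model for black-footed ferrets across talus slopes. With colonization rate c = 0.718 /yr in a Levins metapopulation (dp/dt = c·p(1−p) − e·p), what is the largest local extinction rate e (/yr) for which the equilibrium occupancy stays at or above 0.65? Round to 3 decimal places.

0.251

1 − e/c ≥ 0.65 ⇒ e ≤ c(1 − 0.65) = 0.718 × 0.3500.
e_max = 0.2513.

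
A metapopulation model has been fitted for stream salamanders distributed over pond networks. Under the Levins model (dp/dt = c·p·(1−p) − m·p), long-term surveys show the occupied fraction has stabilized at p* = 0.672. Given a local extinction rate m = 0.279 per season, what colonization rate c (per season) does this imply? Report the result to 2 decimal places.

0.85

At equilibrium c(1−p*) = m, so c = m/(1−p*).
c = 0.279/(1 − 0.672) = 0.279/0.3280 = 0.8506.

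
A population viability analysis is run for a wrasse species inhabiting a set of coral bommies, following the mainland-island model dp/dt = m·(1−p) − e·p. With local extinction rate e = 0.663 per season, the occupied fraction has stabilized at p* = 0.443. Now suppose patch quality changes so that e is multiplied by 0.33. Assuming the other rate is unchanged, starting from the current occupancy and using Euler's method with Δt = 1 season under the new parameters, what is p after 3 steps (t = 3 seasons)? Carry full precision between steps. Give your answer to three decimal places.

Balance m(1−p*) = e·p* gives m = e·p*/(1−p*) = 0.663×0.44300/0.55700 = 0.52731.
Starting from p₀ = 0.44300; update p ← p + (dp/dt)·Δt with the new parameters.
  1  |  dp/dt·Δt = +0.196785  |  p_1 = 0.639785
  2  |  dp/dt·Δt = +0.049965  |  p_2 = 0.689750
  3  |  dp/dt·Δt = +0.012686  |  p_3 = 0.702436

0.702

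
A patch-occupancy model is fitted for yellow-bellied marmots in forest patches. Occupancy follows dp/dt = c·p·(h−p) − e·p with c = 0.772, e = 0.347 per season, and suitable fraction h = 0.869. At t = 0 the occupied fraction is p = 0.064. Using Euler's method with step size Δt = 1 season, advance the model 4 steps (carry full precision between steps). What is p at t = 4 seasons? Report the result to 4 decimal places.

0.1568

Update rule: p ← p + [c·p·(h−p) − e·p]·Δt with Δt = 1.
  1  |  dp/dt·Δt = +0.017565  |  p_1 = 0.081565
  2  |  dp/dt·Δt = +0.021280  |  p_2 = 0.102846
  3  |  dp/dt·Δt = +0.025143  |  p_3 = 0.127989
  4  |  dp/dt·Δt = +0.028805  |  p_4 = 0.156794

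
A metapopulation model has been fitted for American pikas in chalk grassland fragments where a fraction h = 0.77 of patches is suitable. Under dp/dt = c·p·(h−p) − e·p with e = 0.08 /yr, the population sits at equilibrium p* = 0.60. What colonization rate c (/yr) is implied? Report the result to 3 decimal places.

0.471

At equilibrium c(h−p*) = e, so c = e/(h−p*).
c = 0.08/(0.77 − 0.60) = 0.08/0.1700 = 0.4706.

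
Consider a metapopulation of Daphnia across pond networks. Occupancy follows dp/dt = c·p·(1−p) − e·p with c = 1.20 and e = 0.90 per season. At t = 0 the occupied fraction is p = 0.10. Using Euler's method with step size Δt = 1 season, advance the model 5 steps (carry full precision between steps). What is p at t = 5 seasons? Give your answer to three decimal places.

Update rule: p ← p + [c·p·(1−p) − e·p]·Δt with Δt = 1.
  1  |  dp/dt·Δt = +0.018000  |  p_1 = 0.118000
  2  |  dp/dt·Δt = +0.018691  |  p_2 = 0.136691
  3  |  dp/dt·Δt = +0.018586  |  p_3 = 0.155277
  4  |  dp/dt·Δt = +0.017650  |  p_4 = 0.172927
  5  |  dp/dt·Δt = +0.015994  |  p_5 = 0.188921

0.189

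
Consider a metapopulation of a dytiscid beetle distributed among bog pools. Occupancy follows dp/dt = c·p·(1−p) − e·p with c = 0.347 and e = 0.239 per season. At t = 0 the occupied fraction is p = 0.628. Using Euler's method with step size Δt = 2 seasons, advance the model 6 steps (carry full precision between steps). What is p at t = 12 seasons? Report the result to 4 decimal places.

Update rule: p ← p + [c·p·(1−p) − e·p]·Δt with Δt = 2.
p: 0.62800 → 0.48995  (Δp = -0.13805)
p: 0.48995 → 0.42918  (Δp = -0.06076)
p: 0.42918 → 0.39405  (Δp = -0.03513)
p: 0.39405 → 0.37141  (Δp = -0.02265)
p: 0.37141 → 0.35590  (Δp = -0.01551)
p: 0.35590 → 0.34487  (Δp = -0.01103)

0.3449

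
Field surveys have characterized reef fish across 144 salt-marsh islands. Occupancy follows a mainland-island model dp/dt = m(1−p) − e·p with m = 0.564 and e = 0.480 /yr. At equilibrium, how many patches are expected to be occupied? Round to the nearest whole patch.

p* = m/(m+e) = 0.564/1.0440 = 0.5402.
Expected occupied patches = N × p* = 144 × 0.5402 = 77.79 ≈ 78.

78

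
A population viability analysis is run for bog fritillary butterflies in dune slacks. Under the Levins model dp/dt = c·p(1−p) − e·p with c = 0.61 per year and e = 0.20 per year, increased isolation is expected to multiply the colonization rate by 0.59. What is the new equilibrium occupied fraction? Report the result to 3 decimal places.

Before: p* = 1 − 0.20/0.61 = 0.6721.
After the change, c = 0.3599, e = 0.2, so p* = 1 − 0.2/0.3599 = 0.4443.

0.444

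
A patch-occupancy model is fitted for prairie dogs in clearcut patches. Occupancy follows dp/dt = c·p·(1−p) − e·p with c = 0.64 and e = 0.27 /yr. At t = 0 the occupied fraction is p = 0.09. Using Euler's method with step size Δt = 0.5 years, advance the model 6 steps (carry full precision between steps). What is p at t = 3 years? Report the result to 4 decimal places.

Update rule: p ← p + [c·p·(1−p) − e·p]·Δt with Δt = 0.5.
p: 0.09000 → 0.10406  (Δp = +0.01406)
p: 0.10406 → 0.11984  (Δp = +0.01579)
p: 0.11984 → 0.13742  (Δp = +0.01758)
p: 0.13742 → 0.15680  (Δp = +0.01938)
p: 0.15680 → 0.17794  (Δp = +0.02114)
p: 0.17794 → 0.20073  (Δp = +0.02279)

0.2007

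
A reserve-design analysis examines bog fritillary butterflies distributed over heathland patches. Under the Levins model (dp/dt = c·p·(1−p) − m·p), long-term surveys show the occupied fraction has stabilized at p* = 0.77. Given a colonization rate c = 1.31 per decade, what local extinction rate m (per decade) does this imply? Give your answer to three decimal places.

At equilibrium c(1−p*) = m.
m = 1.31 × (1 − 0.77) = 1.31 × 0.2300 = 0.3013.

0.301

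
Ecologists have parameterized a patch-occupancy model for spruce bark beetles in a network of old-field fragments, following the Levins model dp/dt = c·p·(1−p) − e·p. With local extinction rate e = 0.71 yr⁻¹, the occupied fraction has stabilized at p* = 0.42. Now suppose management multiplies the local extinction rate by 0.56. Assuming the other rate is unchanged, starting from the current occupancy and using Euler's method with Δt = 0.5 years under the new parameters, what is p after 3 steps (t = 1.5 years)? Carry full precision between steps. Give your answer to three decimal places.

Balance c(1−p*) = e gives c = e/(1 − 0.42000) = 0.71/0.58000 = 1.22414.
Starting from p₀ = 0.42000; update p ← p + (dp/dt)·Δt with the new parameters.
step 1: Δp = +0.06560, p = 0.48560
step 2: Δp = +0.05635, p = 0.54196
step 3: Δp = +0.04420, p = 0.58616

0.586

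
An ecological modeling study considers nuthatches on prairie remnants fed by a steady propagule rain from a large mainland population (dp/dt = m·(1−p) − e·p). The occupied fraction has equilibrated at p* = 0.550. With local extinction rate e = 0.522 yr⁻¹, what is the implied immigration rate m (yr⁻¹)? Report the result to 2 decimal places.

0.64

At equilibrium m(1−p*) = e·p*, so m = e·p*/(1−p*).
m = 0.522 × 0.550 / 0.4500 = 0.2871/0.4500 = 0.6380.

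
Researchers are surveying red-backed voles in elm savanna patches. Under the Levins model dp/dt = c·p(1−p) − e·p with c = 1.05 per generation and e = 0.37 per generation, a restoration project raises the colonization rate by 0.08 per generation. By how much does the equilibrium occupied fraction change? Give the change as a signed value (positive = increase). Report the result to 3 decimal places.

Before: p* = 1 − 0.37/1.05 = 0.6476.
After the change, c = 1.13, e = 0.37, so p* = 1 − 0.37/1.13 = 0.6726.
Δp* = 0.6726 − 0.6476 = +0.0249.

0.025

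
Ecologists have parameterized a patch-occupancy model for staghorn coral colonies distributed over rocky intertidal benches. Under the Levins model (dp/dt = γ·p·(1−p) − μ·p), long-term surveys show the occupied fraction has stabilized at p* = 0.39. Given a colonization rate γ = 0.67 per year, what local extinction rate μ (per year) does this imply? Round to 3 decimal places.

At equilibrium γ(1−p*) = μ.
μ = 0.67 × (1 − 0.39) = 0.67 × 0.6100 = 0.4087.

0.409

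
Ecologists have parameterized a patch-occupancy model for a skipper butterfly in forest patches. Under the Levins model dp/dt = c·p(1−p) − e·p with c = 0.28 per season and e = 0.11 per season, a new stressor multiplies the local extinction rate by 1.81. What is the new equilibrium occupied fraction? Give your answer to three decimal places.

0.289

Before: p* = 1 − 0.11/0.28 = 0.6071.
After the change, c = 0.28, e = 0.1991, so p* = 1 − 0.1991/0.28 = 0.2889.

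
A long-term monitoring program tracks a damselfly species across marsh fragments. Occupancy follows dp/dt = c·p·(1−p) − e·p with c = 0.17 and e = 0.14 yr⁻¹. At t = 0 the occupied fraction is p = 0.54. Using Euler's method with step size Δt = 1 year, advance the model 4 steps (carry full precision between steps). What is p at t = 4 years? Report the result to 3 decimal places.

0.432

Update rule: p ← p + [c·p·(1−p) − e·p]·Δt with Δt = 1.
p: 0.54000 → 0.50663  (Δp = -0.03337)
p: 0.50663 → 0.47819  (Δp = -0.02844)
p: 0.47819 → 0.45366  (Δp = -0.02453)
p: 0.45366 → 0.43229  (Δp = -0.02138)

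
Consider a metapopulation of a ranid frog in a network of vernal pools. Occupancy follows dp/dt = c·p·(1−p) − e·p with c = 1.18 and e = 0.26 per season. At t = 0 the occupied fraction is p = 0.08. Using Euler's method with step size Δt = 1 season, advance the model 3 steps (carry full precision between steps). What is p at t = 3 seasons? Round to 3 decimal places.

0.413

Update rule: p ← p + [c·p·(1−p) − e·p]·Δt with Δt = 1.
t = 1: p = 0.08000 + (+0.06605) = 0.14605
t = 2: p = 0.14605 + (+0.10919) = 0.25524
t = 3: p = 0.25524 + (+0.15795) = 0.41319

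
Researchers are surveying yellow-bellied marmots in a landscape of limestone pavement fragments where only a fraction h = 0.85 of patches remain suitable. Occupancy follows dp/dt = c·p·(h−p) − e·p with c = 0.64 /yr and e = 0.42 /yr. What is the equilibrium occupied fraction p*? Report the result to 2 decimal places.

0.19

Setting dp/dt = 0 and dividing by p* gives c·(h−p*) = e.
So p* = h − e/c = 0.85 − 0.42/0.64 = 0.85 − 0.6562 = 0.1937.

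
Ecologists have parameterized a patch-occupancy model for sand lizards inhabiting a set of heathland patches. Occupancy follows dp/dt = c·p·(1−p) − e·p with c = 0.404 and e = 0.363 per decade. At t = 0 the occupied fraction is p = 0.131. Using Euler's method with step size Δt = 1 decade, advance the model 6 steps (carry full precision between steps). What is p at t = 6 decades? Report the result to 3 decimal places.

Update rule: p ← p + [c·p·(1−p) − e·p]·Δt with Δt = 1.
t = 1: p = 0.13100 + (-0.00156) = 0.12944
t = 2: p = 0.12944 + (-0.00146) = 0.12798
t = 3: p = 0.12798 + (-0.00137) = 0.12661
t = 4: p = 0.12661 + (-0.00128) = 0.12532
t = 5: p = 0.12532 + (-0.00121) = 0.12411
t = 6: p = 0.12411 + (-0.00113) = 0.12298

0.123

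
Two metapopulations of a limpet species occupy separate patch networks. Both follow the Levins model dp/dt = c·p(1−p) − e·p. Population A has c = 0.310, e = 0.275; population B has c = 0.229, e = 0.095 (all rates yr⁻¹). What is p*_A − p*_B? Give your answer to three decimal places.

-0.472

A: p*_A = 1 − 0.275/0.310 = 0.1129.
B: p*_B = 1 − 0.095/0.229 = 0.5852.
p*_A − p*_B = 0.1129 − 0.5852 = -0.4722.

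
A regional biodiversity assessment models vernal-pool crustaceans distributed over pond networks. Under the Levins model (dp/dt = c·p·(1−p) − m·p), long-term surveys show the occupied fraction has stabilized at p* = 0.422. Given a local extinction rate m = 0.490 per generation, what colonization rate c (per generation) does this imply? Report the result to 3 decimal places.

0.848

At equilibrium c(1−p*) = m, so c = m/(1−p*).
c = 0.490/(1 − 0.422) = 0.490/0.5780 = 0.8478.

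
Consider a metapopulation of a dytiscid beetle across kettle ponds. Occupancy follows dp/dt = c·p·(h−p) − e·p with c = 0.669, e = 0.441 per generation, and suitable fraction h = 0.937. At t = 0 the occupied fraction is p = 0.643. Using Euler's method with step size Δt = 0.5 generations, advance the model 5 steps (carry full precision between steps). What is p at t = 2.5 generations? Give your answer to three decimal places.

Update rule: p ← p + [c·p·(h−p) − e·p]·Δt with Δt = 0.5.
p: 0.64300 → 0.56445  (Δp = -0.07855)
p: 0.56445 → 0.51033  (Δp = -0.05412)
p: 0.51033 → 0.47064  (Δp = -0.03969)
p: 0.47064 → 0.44028  (Δp = -0.03036)
p: 0.44028 → 0.41635  (Δp = -0.02393)

0.416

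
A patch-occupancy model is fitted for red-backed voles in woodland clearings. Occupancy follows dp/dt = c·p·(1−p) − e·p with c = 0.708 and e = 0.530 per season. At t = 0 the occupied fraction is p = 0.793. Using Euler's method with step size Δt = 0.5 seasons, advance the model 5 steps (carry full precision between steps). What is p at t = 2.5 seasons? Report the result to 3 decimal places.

0.419

Update rule: p ← p + [c·p·(1−p) − e·p]·Δt with Δt = 0.5.
step 1: Δp = -0.15204, p = 0.64096
step 2: Δp = -0.08839, p = 0.55257
step 3: Δp = -0.05891, p = 0.49366
step 4: Δp = -0.04234, p = 0.45133
step 5: Δp = -0.03194, p = 0.41939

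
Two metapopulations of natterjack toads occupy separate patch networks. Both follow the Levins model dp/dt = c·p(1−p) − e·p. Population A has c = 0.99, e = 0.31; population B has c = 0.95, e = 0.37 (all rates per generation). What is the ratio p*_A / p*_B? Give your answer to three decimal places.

A: p*_A = 1 − 0.31/0.99 = 0.6869.
B: p*_B = 1 − 0.37/0.95 = 0.6105.
p*_A / p*_B = 0.6869/0.6105 = 1.1250.

1.125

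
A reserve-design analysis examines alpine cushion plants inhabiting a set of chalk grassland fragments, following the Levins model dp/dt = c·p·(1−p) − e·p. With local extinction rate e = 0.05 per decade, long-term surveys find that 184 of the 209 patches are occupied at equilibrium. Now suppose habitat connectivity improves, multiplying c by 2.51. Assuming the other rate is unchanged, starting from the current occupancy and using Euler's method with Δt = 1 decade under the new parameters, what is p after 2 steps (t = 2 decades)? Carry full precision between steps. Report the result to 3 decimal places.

Observed p* = 184/209 = 0.88038.
Balance c(1−p*) = e gives c = e/(1 − 0.88038) = 0.05/0.11962 = 0.41800.
Starting from p₀ = 0.88038; update p ← p + (dp/dt)·Δt with the new parameters.
p: 0.88038 → 0.94685  (Δp = +0.06647)
p: 0.94685 → 0.95231  (Δp = +0.00546)

0.952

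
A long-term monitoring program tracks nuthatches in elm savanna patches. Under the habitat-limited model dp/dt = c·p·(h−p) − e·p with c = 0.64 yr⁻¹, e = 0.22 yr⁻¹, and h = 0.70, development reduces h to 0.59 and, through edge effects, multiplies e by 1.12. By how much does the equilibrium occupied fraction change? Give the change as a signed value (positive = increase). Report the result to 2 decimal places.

-0.15

Before: p* = h − e/c = 0.70 − 0.22/0.64 = 0.70 − 0.3438 = 0.3562.
After: c = 0.64, e = 0.2464, h = 0.59; p* = 0.59 − 0.2464/0.64 = 0.2050.
Δp* = 0.2050 − 0.3562 = -0.1513.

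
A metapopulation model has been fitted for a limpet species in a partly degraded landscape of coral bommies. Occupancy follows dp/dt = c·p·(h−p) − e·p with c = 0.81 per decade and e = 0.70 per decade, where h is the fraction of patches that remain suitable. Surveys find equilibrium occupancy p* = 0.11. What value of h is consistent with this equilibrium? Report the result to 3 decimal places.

0.974

At equilibrium c(h−p*) = e, so h = p* + e/c.
h = 0.11 + 0.70/0.81 = 0.11 + 0.8642 = 0.9742.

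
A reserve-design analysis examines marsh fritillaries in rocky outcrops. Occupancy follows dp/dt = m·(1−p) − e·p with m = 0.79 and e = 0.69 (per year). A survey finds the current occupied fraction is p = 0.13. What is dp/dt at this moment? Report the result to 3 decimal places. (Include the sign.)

Colonization term: m·(1−p) = 0.79×0.8700 = 0.68730.
Extinction term: e·p = 0.08970.
dp/dt = 0.68730 − 0.08970 = 0.59760.

0.598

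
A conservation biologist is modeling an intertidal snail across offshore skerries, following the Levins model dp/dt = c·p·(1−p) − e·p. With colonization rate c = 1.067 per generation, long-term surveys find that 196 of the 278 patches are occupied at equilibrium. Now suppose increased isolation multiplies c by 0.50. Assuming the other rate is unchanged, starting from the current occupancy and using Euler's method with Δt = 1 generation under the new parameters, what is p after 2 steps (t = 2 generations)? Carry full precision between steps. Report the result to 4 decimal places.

0.5358

Observed p* = 196/278 = 0.70504.
Balance c(1−p*) = e gives e = 1.067×(1 − 0.70504) = 0.31473.
Starting from p₀ = 0.70504; update p ← p + (dp/dt)·Δt with the new parameters.
p: 0.70504 → 0.59409  (Δp = -0.11095)
p: 0.59409 → 0.53577  (Δp = -0.05832)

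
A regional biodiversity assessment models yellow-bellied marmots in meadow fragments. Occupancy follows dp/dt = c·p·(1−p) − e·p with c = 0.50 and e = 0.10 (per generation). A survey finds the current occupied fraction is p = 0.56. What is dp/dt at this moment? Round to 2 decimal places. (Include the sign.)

Colonization term: c·p·(1−p) = 0.50×0.56×0.4400 = 0.12320.
Extinction term: e·p = 0.05600.
dp/dt = 0.12320 − 0.05600 = 0.06720.

0.07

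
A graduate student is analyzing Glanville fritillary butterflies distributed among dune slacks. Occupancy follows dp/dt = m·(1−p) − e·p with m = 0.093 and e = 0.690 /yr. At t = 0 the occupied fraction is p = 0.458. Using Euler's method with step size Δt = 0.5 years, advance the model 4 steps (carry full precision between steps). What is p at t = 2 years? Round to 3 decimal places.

Update rule: p ← p + [m·(1−p) − e·p]·Δt with Δt = 0.5.
t = 0.5: p = 0.45800 + (-0.13281) = 0.32519
t = 1: p = 0.32519 + (-0.08081) = 0.24438
t = 1.5: p = 0.24438 + (-0.04917) = 0.19521
t = 2: p = 0.19521 + (-0.02992) = 0.16528

0.165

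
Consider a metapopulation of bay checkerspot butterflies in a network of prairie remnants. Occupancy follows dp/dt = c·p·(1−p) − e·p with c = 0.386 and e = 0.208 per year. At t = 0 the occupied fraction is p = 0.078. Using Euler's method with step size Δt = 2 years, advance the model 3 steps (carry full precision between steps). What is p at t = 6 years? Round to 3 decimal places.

Update rule: p ← p + [c·p·(1−p) − e·p]·Δt with Δt = 2.
step 1: Δp = +0.02307, p = 0.10107
step 2: Δp = +0.02810, p = 0.12917
step 3: Δp = +0.03310, p = 0.16227

0.162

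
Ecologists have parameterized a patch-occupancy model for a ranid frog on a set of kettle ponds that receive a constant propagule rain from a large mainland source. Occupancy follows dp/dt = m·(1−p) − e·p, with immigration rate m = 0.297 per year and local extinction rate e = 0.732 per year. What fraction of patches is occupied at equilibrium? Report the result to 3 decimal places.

0.289

Setting dp/dt = 0: m − m·p* = e·p*, so m = (m+e)·p*.
p* = m/(m+e) = 0.297/(0.297+0.732) = 0.297/1.0290 = 0.2886.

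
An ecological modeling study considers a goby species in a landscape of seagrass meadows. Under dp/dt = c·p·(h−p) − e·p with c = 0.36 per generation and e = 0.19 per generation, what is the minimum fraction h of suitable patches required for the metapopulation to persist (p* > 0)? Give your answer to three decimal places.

p* = h − e/c is positive only when h > e/c.
h_min = e/c = 0.19/0.36 = 0.5278.

0.528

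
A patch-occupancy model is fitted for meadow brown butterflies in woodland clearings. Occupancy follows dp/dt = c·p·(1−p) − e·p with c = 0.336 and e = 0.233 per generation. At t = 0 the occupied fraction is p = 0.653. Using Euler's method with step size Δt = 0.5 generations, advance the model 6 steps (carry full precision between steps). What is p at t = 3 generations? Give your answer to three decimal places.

Update rule: p ← p + [c·p·(1−p) − e·p]·Δt with Δt = 0.5.
p: 0.65300 → 0.61499  (Δp = -0.03801)
p: 0.61499 → 0.58312  (Δp = -0.03187)
p: 0.58312 → 0.55603  (Δp = -0.02709)
p: 0.55603 → 0.53272  (Δp = -0.02330)
p: 0.53272 → 0.51248  (Δp = -0.02024)
p: 0.51248 → 0.49475  (Δp = -0.01773)

0.495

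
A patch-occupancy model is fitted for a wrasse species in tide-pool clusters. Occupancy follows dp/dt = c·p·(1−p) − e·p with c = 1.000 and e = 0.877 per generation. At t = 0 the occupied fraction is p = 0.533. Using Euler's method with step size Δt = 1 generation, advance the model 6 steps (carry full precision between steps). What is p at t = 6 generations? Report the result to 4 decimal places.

Update rule: p ← p + [c·p·(1−p) − e·p]·Δt with Δt = 1.
  1  |  dp/dt·Δt = -0.218530  |  p_1 = 0.314470
  2  |  dp/dt·Δt = -0.060212  |  p_2 = 0.254258
  3  |  dp/dt·Δt = -0.033374  |  p_3 = 0.220885
  4  |  dp/dt·Δt = -0.021621  |  p_4 = 0.199264
  5  |  dp/dt·Δt = -0.015197  |  p_5 = 0.184067
  6  |  dp/dt·Δt = -0.011240  |  p_6 = 0.172827

0.1728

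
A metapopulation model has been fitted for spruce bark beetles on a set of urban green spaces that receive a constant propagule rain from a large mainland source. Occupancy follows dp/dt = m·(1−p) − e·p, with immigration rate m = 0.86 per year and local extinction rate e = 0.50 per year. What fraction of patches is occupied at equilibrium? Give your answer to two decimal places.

0.63

At equilibrium the propagule rain into empty patches balances local extinction: m(1−p*) = e·p*.
p* = m/(m+e) = 0.86/(0.86+0.50) = 0.86/1.3600 = 0.6324.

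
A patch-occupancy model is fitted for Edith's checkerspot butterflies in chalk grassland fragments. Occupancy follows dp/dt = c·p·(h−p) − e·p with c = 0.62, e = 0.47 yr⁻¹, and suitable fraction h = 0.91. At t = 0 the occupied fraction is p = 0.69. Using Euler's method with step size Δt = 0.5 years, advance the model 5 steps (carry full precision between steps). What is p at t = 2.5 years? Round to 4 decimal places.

0.3733

Update rule: p ← p + [c·p·(h−p) − e·p]·Δt with Δt = 0.5.
t = 0.5: p = 0.69000 + (-0.11509) = 0.57491
t = 1: p = 0.57491 + (-0.07538) = 0.49953
t = 1.5: p = 0.49953 + (-0.05383) = 0.44570
t = 2: p = 0.44570 + (-0.04059) = 0.40511
t = 2.5: p = 0.40511 + (-0.03179) = 0.37332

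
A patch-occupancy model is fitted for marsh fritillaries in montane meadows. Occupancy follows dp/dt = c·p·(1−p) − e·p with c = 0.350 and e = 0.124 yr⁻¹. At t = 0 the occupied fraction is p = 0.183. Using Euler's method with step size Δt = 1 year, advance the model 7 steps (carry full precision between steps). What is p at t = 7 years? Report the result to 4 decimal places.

Update rule: p ← p + [c·p·(1−p) − e·p]·Δt with Δt = 1.
t = 1: p = 0.18300 + (+0.02964) = 0.21264
t = 2: p = 0.21264 + (+0.03223) = 0.24487
t = 3: p = 0.24487 + (+0.03435) = 0.27922
t = 4: p = 0.27922 + (+0.03582) = 0.31504
t = 5: p = 0.31504 + (+0.03646) = 0.35150
t = 6: p = 0.35150 + (+0.03620) = 0.38770
t = 7: p = 0.38770 + (+0.03501) = 0.42271

0.4227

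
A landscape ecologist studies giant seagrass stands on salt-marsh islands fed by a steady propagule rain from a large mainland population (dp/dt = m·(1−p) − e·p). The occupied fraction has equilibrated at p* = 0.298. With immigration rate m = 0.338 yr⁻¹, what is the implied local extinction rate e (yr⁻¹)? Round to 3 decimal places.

0.796

At equilibrium m(1−p*) = e·p*, so e = m(1−p*)/p*.
e = 0.338 × 0.7020 / 0.298 = 0.7962.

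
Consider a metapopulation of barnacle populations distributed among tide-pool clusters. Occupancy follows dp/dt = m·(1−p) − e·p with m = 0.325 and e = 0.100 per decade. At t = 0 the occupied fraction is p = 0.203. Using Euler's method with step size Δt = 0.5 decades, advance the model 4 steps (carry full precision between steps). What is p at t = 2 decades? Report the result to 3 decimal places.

Update rule: p ← p + [m·(1−p) − e·p]·Δt with Δt = 0.5.
  1  |  dp/dt·Δt = +0.119362  |  p_1 = 0.322362
  2  |  dp/dt·Δt = +0.093998  |  p_2 = 0.416360
  3  |  dp/dt·Δt = +0.074023  |  p_3 = 0.490384
  4  |  dp/dt·Δt = +0.058293  |  p_4 = 0.548677

0.549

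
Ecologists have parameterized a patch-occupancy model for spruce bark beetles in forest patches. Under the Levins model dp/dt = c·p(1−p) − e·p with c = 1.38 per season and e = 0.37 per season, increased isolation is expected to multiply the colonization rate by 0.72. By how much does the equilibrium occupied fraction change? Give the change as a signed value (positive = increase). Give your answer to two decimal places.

-0.10

Before: p* = 1 − 0.37/1.38 = 0.7319.
After the change, c = 0.9936, e = 0.37, so p* = 1 − 0.37/0.9936 = 0.6276.
Δp* = 0.6276 − 0.7319 = -0.1043.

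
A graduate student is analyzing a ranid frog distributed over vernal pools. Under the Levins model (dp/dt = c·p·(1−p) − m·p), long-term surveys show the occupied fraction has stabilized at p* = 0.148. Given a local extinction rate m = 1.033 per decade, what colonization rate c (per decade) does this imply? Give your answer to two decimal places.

1.21

At equilibrium c(1−p*) = m, so c = m/(1−p*).
c = 1.033/(1 − 0.148) = 1.033/0.8520 = 1.2124.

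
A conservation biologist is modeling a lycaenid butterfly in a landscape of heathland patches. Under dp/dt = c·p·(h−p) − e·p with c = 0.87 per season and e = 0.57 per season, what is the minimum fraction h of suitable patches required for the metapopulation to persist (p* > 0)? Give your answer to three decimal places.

p* = h − e/c is positive only when h > e/c.
h_min = e/c = 0.57/0.87 = 0.6552.

0.655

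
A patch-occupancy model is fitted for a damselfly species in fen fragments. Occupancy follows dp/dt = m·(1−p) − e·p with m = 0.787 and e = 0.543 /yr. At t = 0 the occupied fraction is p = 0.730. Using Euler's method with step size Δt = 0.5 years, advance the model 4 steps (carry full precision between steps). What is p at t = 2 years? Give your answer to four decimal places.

0.5935

Update rule: p ← p + [m·(1−p) − e·p]·Δt with Δt = 0.5.
step 1: Δp = -0.09195, p = 0.63805
step 2: Δp = -0.03080, p = 0.60725
step 3: Δp = -0.01032, p = 0.59693
step 4: Δp = -0.00346, p = 0.59347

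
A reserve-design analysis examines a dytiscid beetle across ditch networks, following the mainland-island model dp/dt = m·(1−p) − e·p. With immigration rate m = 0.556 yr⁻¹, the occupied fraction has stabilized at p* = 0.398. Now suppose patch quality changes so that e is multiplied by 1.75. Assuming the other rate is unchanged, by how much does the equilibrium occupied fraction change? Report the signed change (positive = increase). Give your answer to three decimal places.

Balance m(1−p*) = e·p* gives e = m(1−p*)/p* = 0.556×0.60200/0.39800 = 0.84098.
New p* = m/(m+e) = 0.55600/(0.55600+1.47171) = 0.27420.
Δp* = 0.27420 − 0.39800 = -0.12380.

-0.124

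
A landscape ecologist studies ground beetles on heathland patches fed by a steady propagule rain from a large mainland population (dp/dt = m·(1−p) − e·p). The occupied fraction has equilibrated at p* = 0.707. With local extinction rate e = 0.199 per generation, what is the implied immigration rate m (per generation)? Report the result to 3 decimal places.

At equilibrium m(1−p*) = e·p*, so m = e·p*/(1−p*).
m = 0.199 × 0.707 / 0.2930 = 0.1407/0.2930 = 0.4802.

0.480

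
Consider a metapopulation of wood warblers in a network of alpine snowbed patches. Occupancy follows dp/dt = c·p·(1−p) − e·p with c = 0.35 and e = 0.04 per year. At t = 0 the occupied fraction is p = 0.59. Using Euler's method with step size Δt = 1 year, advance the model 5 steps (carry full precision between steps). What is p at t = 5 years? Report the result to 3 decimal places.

Update rule: p ← p + [c·p·(1−p) − e·p]·Δt with Δt = 1.
  1  |  dp/dt·Δt = +0.061065  |  p_1 = 0.651065
  2  |  dp/dt·Δt = +0.053470  |  p_2 = 0.704535
  3  |  dp/dt·Δt = +0.044676  |  p_3 = 0.749212
  4  |  dp/dt·Δt = +0.035794  |  p_4 = 0.785006
  5  |  dp/dt·Δt = +0.027670  |  p_5 = 0.812676

0.813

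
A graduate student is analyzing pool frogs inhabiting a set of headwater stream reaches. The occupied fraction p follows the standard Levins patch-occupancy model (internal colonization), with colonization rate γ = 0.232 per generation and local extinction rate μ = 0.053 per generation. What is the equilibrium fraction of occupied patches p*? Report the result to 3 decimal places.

Setting dp/dt = 0 and dividing through by p* gives γ·(1−p*) = μ.
So p* = 1 − μ/γ = 1 − 0.053/0.232 = 1 − 0.2284 = 0.7716.

0.772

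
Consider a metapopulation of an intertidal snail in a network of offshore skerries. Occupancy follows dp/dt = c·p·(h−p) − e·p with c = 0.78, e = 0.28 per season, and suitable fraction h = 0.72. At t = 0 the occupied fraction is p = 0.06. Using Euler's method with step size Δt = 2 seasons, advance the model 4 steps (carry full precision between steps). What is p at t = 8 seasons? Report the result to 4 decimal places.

0.2226

Update rule: p ← p + [c·p·(h−p) − e·p]·Δt with Δt = 2.
t = 2: p = 0.06000 + (+0.02818) = 0.08818
t = 4: p = 0.08818 + (+0.03753) = 0.12571
t = 6: p = 0.12571 + (+0.04615) = 0.17185
t = 8: p = 0.17185 + (+0.05072) = 0.22257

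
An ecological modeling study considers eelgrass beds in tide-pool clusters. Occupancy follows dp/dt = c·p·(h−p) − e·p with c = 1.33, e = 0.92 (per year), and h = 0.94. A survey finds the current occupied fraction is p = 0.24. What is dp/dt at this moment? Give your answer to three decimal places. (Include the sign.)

Colonization term: c·p·(h−p) = 1.33×0.24×0.7000 = 0.22344.
Extinction term: e·p = 0.22080.
dp/dt = 0.22344 − 0.22080 = 0.00264.

0.003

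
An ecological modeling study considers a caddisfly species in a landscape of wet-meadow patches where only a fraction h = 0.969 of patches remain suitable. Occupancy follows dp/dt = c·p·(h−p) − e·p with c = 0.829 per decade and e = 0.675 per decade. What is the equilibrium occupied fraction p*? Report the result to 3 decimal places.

Setting dp/dt = 0 and dividing by p* gives c·(h−p*) = e.
So p* = h − e/c = 0.969 − 0.675/0.829 = 0.969 − 0.8142 = 0.1548.

0.155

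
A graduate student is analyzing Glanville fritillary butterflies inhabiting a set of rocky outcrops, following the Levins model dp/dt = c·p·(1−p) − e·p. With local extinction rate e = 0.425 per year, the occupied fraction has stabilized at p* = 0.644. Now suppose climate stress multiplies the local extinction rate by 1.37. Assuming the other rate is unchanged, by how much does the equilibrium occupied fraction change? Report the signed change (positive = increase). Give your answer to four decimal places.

Balance c(1−p*) = e gives c = e/(1 − 0.64400) = 0.425/0.35600 = 1.19382.
New p* = 1 − e/c = 1 − 0.58225/1.19382 = 0.51228.
Δp* = 0.51228 − 0.64400 = -0.13172.

-0.1317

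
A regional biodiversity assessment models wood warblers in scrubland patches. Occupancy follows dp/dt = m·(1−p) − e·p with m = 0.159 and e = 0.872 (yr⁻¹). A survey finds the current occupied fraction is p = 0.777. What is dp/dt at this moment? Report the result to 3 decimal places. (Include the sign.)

Colonization term: m·(1−p) = 0.159×0.2230 = 0.03546.
Extinction term: e·p = 0.67754.
dp/dt = 0.03546 − 0.67754 = -0.64209.

-0.642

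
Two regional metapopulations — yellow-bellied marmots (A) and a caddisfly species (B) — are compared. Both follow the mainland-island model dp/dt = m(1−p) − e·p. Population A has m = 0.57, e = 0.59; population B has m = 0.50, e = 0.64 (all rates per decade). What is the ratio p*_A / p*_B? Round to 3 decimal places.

A: p*_A = m/(m+e) = 0.57/1.1600 = 0.4914.
B: p*_B = 0.50/1.1400 = 0.4386.
p*_A / p*_B = 0.4914/0.4386 = 1.1203.

1.120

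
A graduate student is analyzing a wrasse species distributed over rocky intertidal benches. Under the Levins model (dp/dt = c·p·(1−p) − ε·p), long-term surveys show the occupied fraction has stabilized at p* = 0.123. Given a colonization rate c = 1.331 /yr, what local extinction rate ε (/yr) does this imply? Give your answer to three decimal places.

1.167

At equilibrium c(1−p*) = ε.
ε = 1.331 × (1 − 0.123) = 1.331 × 0.8770 = 1.1673.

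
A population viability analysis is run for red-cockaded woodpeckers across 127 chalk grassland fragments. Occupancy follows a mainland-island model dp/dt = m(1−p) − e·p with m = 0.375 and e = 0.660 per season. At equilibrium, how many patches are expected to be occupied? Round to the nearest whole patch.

p* = m/(m+e) = 0.375/1.0350 = 0.3623.
Expected occupied patches = N × p* = 127 × 0.3623 = 46.01 ≈ 46.

46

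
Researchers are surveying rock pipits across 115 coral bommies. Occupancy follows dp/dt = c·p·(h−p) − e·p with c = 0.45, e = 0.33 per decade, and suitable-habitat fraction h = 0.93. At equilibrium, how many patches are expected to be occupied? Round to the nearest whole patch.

p* = h − e/c = 0.93 − 0.7333 = 0.1967.
Expected occupied patches = N × p* = 115 × 0.1967 = 22.62 ≈ 23.

23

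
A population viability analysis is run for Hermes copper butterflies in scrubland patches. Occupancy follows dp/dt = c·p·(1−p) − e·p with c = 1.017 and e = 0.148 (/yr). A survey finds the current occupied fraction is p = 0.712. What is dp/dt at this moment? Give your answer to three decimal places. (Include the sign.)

0.103

Colonization term: c·p·(1−p) = 1.017×0.712×0.2880 = 0.20854.
Extinction term: e·p = 0.10538.
dp/dt = 0.20854 − 0.10538 = 0.10317.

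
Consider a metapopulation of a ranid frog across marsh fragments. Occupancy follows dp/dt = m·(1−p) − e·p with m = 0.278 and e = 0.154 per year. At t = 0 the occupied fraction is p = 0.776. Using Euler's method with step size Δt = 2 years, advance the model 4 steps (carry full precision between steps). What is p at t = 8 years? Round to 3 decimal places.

Update rule: p ← p + [m·(1−p) − e·p]·Δt with Δt = 2.
t = 2: p = 0.77600 + (-0.11446) = 0.66154
t = 4: p = 0.66154 + (-0.01557) = 0.64597
t = 6: p = 0.64597 + (-0.00212) = 0.64385
t = 8: p = 0.64385 + (-0.00029) = 0.64356

0.644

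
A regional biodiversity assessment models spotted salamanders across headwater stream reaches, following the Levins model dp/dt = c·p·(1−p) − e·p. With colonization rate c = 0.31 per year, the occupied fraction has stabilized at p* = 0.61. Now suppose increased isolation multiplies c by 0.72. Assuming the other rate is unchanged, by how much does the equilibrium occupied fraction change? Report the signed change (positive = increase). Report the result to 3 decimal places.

Balance c(1−p*) = e gives e = 0.31×(1 − 0.61000) = 0.12090.
New p* = 1 − e/c = 1 − 0.12090/0.22320 = 0.45833.
Δp* = 0.45833 − 0.61000 = -0.15167.

-0.152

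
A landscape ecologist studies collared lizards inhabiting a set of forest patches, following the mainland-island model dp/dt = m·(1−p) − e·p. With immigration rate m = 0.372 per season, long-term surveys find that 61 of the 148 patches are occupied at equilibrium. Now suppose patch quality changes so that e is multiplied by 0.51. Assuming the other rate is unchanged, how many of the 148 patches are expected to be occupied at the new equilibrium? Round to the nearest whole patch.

86

Observed p* = 61/148 = 0.41216.
Balance m(1−p*) = e·p* gives e = m(1−p*)/p* = 0.372×0.58784/0.41216 = 0.53056.
New p* = m/(m+e) = 0.37200/(0.37200+0.27059) = 0.57891.
Expected occupied = 148 × 0.57891 = 85.68 ≈ 86.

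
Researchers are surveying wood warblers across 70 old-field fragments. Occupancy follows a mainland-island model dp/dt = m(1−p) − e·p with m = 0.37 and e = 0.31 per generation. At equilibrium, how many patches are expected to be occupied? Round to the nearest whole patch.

38

p* = m/(m+e) = 0.37/0.6800 = 0.5441.
Expected occupied patches = N × p* = 70 × 0.5441 = 38.09 ≈ 38.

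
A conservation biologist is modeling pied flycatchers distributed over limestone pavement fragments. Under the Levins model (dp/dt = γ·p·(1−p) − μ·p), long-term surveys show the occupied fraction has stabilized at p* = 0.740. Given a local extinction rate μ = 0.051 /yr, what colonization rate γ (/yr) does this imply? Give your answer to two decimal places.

At equilibrium γ(1−p*) = μ, so γ = μ/(1−p*).
γ = 0.051/(1 − 0.740) = 0.051/0.2600 = 0.1962.

0.20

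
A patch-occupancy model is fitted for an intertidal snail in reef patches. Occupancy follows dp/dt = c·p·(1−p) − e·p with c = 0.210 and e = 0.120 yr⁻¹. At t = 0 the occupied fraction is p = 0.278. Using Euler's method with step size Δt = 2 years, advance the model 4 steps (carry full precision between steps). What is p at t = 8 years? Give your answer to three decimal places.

0.341

Update rule: p ← p + [c·p·(1−p) − e·p]·Δt with Δt = 2.
t = 2: p = 0.27800 + (+0.01758) = 0.29558
t = 4: p = 0.29558 + (+0.01651) = 0.31209
t = 6: p = 0.31209 + (+0.01527) = 0.32736
t = 8: p = 0.32736 + (+0.01392) = 0.34127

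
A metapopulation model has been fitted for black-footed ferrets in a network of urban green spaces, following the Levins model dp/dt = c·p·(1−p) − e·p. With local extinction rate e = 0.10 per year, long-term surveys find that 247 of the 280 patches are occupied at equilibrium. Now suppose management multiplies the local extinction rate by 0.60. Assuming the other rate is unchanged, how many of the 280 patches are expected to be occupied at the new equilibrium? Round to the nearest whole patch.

Observed p* = 247/280 = 0.88214.
Balance c(1−p*) = e gives c = e/(1 − 0.88214) = 0.10/0.11786 = 0.84846.
New p* = 1 − e/c = 1 − 0.06000/0.84846 = 0.92928.
Expected occupied = 280 × 0.92928 = 260.20 ≈ 260.

260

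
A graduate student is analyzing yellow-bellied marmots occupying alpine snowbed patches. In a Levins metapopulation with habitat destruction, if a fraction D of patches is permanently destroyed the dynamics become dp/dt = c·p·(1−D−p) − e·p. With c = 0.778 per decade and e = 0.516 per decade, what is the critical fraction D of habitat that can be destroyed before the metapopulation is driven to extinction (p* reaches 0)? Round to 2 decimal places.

The nontrivial equilibrium is p* = (1−D) − e/c; extinction occurs when this hits zero.
So D_crit = 1 − e/c = 1 − 0.516/0.778 = 1 − 0.6632 = 0.3368.
This equals the undisturbed p*, a classic result of Lande's extension.

0.34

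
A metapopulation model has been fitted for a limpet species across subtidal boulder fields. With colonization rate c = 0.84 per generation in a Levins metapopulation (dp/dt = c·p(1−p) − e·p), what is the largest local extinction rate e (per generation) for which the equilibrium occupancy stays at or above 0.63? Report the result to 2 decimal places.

0.31

1 − e/c ≥ 0.63 ⇒ e ≤ c(1 − 0.63) = 0.84 × 0.3700.
e_max = 0.3108.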